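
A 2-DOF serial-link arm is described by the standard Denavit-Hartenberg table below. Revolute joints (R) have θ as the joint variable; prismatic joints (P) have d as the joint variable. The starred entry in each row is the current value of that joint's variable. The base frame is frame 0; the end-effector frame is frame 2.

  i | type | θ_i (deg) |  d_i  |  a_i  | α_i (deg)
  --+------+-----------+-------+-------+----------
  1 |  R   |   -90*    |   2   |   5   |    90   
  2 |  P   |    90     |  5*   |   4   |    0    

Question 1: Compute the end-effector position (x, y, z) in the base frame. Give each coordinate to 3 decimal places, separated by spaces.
-5.000 -5.000 6.000

after link 1: o_1 = (0.0000, -5.0000, 2.0000)
after link 2: o_2 = (-5.0000, -5.0000, 6.0000)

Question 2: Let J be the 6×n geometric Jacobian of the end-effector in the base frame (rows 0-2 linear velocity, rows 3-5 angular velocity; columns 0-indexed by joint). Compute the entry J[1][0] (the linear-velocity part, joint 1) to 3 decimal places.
axis z_0 = ẑ; lever o_n−o_0 = (-5.0000,-5.0000,6.0000)
cross product → J_v[:, 0] = (5.0000,-5.0000,0.0000)
J_ω[:, 0] = z_0
entry J[1][0] = -5.0000

-5.000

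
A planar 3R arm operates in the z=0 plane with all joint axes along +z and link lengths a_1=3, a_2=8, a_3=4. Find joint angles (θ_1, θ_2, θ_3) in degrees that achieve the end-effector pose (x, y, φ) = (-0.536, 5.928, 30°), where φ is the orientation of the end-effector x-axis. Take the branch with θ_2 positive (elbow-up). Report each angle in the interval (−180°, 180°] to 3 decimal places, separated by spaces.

1.037 150.002 -121.039

wrist centre = target − a_3·(cos φ, sin φ) = (-4.0001, 3.9280)
cos θ_2 = (31.4300−3²−8²)/(2·3·8) = -0.8660; θ_2 = 150.0019° (elbow-up)
β = atan2(3.9280,-4.0001) = 135.5211°; ψ = atan2(3.9998,-3.9283) = 134.4837°
θ_1 = β − ψ = 1.0373°
θ_3 = φ − θ_1 − θ_2 = -121.0392° (wrapped to (-180°,180°])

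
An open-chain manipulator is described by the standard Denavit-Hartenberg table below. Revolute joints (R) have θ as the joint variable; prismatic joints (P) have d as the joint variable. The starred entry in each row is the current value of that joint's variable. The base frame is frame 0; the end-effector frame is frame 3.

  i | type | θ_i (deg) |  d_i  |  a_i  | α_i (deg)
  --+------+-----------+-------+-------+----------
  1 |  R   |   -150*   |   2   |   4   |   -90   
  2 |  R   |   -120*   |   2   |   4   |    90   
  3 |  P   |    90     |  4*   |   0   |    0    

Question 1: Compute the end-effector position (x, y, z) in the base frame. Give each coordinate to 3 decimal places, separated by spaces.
2.268 -1.000 3.464

after link 1: o_1 = (-3.4641, -2.0000, 2.0000)
after link 2: o_2 = (-0.7321, -2.7321, 5.4641)
after link 3: o_3 = (2.2679, -1.0000, 3.4641)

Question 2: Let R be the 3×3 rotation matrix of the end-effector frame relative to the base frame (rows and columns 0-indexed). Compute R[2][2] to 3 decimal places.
-0.500

End-effector z-axis (col 2 of R) = (0.7500,0.4330,-0.5000)
R[2][2] = -0.5000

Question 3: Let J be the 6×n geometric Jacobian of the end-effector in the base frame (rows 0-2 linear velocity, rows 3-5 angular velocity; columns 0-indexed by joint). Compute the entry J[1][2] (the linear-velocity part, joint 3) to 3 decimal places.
prismatic axis z_2 = (0.7500,0.4330,-0.5000)
J_v[:, 2] = z_2; J_ω[:, 2] = (0,0,0)
entry J[1][2] = 0.4330

0.433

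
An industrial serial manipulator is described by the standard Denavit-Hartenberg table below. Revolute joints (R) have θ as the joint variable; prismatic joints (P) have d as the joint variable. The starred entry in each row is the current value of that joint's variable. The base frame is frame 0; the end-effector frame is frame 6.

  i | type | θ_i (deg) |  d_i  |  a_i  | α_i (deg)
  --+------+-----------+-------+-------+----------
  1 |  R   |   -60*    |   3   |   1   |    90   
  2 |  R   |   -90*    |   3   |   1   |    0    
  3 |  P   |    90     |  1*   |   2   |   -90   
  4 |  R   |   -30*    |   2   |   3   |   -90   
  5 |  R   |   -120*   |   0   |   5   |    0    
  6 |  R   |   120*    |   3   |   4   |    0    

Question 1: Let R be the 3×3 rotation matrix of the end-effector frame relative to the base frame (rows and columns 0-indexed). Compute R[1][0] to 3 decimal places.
End-effector x-axis (col 0 of R) = (0.0000,-1.0000,0.0000)
R[1][0] = -1.0000

-1.000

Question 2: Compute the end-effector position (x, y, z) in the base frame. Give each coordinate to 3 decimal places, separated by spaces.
after link 1: o_1 = (0.5000, -0.8660, 3.0000)
after link 2: o_2 = (-2.0981, -2.3660, 2.0000)
after link 3: o_3 = (-1.9641, -4.5981, 2.0000)
after link 4: o_4 = (-1.9641, -7.5981, 4.0000)
after link 5: o_5 = (-1.9641, -5.0981, 8.3301)
after link 6: o_6 = (1.0359, -9.0981, 8.3301)

1.036 -9.098 8.330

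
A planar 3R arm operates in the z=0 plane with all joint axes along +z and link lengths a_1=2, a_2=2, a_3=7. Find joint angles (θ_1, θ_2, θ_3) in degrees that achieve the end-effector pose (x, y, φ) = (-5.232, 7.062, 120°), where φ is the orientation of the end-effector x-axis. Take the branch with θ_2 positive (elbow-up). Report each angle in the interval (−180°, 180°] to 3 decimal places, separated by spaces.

wrist centre = target − a_3·(cos φ, sin φ) = (-1.7320, 0.9998)
cos θ_2 = (3.9995−2²−2²)/(2·2·2) = -0.5001; θ_2 = 120.0044° (elbow-up)
β = atan2(0.9998,-1.7320) = 150.0037°; ψ = atan2(1.7320,0.9999) = 60.0022°
θ_1 = β − ψ = 90.0015°
θ_3 = φ − θ_1 − θ_2 = -90.0059° (wrapped to (-180°,180°])

90.001 120.004 -90.006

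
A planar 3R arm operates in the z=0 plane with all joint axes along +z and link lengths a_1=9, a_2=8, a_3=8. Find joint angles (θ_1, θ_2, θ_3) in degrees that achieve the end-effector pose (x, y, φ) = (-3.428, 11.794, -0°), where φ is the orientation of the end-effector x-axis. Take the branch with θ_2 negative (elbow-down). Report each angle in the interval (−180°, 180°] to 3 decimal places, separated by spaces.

wrist centre = target − a_3·(cos φ, sin φ) = (-11.4280, 11.7940)
cos θ_2 = (269.6976−9²−8²)/(2·9·8) = 0.8660; θ_2 = -30.0080° (elbow-down)
β = atan2(11.7940,-11.4280) = 134.0970°; ψ = atan2(-4.0010,15.9276) = -14.1007°
θ_1 = β − ψ = 148.1978°
θ_3 = φ − θ_1 − θ_2 = -118.1898° (wrapped to (-180°,180°])

148.198 -30.008 -118.190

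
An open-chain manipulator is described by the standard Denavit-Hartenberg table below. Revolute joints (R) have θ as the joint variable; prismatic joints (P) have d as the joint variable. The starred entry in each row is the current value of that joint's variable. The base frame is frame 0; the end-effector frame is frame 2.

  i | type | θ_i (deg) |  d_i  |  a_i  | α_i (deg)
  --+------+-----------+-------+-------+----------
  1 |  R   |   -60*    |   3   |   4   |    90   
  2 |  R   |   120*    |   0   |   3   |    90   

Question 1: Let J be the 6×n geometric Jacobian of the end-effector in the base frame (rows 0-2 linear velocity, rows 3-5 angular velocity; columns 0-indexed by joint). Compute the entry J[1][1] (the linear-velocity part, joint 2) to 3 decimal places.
axis z_1 = (-0.8660,-0.5000,0.0000); lever o_n−o_1 = (-0.7500,1.2990,2.5981)
cross product → J_v[:, 1] = (-1.2990,2.2500,-1.5000)
J_ω[:, 1] = z_1
entry J[1][1] = 2.2500

2.250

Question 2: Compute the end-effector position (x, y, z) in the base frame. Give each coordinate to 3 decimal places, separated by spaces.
1.250 -2.165 5.598

after link 1: o_1 = (2.0000, -3.4641, 3.0000)
after link 2: o_2 = (1.2500, -2.1651, 5.5981)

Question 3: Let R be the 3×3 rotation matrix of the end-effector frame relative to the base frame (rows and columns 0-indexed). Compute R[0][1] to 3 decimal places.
-0.866

End-effector y-axis (col 1 of R) = (-0.8660,-0.5000,0.0000)
R[0][1] = -0.8660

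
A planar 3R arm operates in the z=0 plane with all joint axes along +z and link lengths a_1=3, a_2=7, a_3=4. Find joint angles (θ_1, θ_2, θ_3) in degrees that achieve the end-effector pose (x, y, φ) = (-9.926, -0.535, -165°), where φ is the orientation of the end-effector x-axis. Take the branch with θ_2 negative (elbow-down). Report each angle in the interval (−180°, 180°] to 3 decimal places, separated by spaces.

wrist centre = target − a_3·(cos φ, sin φ) = (-6.0623, 0.5003)
cos θ_2 = (37.0017−3²−7²)/(2·3·7) = -0.5000; θ_2 = -119.9973° (elbow-down)
β = atan2(0.5003,-6.0623) = 175.2825°; ψ = atan2(-6.0623,-0.4997) = -94.7122°
θ_1 = β − ψ = 269.9947°
θ_3 = φ − θ_1 − θ_2 = 45.0026° (wrapped to (-180°,180°])

-90.005 -119.997 45.003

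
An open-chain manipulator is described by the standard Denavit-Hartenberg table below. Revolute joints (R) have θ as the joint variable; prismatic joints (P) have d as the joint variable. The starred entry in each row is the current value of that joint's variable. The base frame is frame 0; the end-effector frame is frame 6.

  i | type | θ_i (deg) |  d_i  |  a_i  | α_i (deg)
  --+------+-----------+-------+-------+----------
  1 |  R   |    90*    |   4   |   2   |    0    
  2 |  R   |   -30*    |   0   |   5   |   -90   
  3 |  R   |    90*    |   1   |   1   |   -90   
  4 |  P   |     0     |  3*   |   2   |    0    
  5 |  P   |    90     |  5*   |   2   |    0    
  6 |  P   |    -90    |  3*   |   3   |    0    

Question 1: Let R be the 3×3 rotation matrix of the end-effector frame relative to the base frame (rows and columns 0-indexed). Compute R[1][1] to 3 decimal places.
End-effector y-axis (col 1 of R) = (0.8660,-0.5000,-0.0000)
R[1][1] = -0.5000

-0.500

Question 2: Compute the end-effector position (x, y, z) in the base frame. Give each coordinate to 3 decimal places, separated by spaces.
-2.134 -3.696 -2.000

after link 1: o_1 = (0.0000, 2.0000, 4.0000)
after link 2: o_2 = (2.5000, 6.3301, 4.0000)
after link 3: o_3 = (1.6340, 6.8301, 3.0000)
after link 4: o_4 = (0.1340, 4.2321, 1.0000)
after link 5: o_5 = (-0.6340, -1.0981, 1.0000)
after link 6: o_6 = (-2.1340, -3.6962, -2.0000)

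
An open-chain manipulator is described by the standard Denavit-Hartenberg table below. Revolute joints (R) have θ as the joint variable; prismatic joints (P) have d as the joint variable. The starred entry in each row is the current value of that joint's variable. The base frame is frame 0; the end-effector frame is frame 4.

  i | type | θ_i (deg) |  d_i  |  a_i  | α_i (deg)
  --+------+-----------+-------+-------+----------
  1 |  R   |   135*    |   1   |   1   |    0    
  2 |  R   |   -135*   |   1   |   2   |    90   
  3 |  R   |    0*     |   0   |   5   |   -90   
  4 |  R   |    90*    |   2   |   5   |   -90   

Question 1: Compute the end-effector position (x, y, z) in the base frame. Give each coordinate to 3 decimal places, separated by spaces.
after link 1: o_1 = (-0.7071, 0.7071, 1.0000)
after link 2: o_2 = (1.2929, 0.7071, 2.0000)
after link 3: o_3 = (6.2929, 0.7071, 2.0000)
after link 4: o_4 = (6.2929, 5.7071, 4.0000)

6.293 5.707 4.000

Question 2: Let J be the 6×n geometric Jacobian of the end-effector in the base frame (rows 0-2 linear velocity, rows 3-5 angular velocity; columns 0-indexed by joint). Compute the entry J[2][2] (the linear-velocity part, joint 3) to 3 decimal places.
5.000

axis z_2 = (0.0000,-1.0000,0.0000); lever o_n−o_2 = (5.0000,5.0000,2.0000)
cross product → J_v[:, 2] = (-2.0000,0.0000,5.0000)
J_ω[:, 2] = z_2
entry J[2][2] = 5.0000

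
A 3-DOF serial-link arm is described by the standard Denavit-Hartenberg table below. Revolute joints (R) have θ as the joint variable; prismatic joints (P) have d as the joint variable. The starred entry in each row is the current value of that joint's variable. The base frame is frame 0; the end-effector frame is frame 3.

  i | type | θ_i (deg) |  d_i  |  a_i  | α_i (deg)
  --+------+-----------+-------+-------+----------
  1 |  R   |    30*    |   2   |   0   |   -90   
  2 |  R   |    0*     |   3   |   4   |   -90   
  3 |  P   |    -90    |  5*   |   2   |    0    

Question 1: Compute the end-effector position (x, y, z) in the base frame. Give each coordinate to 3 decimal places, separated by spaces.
after link 1: o_1 = (0.0000, 0.0000, 2.0000)
after link 2: o_2 = (1.9641, 4.5981, 2.0000)
after link 3: o_3 = (0.9641, 6.3301, -3.0000)

0.964 6.330 -3.000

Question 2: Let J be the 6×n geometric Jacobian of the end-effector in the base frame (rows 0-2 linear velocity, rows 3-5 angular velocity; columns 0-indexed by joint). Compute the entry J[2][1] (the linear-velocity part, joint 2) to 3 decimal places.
-4.000

axis z_1 = (-0.5000,0.8660,0.0000); lever o_n−o_1 = (0.9641,6.3301,-5.0000)
cross product → J_v[:, 1] = (-4.3301,-2.5000,-4.0000)
J_ω[:, 1] = z_1
entry J[2][1] = -4.0000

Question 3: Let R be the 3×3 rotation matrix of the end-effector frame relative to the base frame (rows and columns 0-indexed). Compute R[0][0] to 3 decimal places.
End-effector x-axis (col 0 of R) = (-0.5000,0.8660,0.0000)
R[0][0] = -0.5000

-0.500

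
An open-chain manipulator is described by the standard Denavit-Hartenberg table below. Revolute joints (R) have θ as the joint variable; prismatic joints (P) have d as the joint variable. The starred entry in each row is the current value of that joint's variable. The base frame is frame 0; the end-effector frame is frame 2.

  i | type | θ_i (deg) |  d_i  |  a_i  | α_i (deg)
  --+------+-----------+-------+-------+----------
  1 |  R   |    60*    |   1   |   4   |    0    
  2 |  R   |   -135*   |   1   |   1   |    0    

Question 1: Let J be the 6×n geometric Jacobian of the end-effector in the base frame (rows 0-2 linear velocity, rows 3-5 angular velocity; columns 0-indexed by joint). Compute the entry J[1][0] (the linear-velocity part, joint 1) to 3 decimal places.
axis z_0 = ẑ; lever o_n−o_0 = (2.2588,2.4982,2.0000)
cross product → J_v[:, 0] = (-2.4982,2.2588,0.0000)
J_ω[:, 0] = z_0
entry J[1][0] = 2.2588

2.259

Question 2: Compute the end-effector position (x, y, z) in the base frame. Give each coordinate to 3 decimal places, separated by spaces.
after link 1: o_1 = (2.0000, 3.4641, 1.0000)
after link 2: o_2 = (2.2588, 2.4982, 2.0000)

2.259 2.498 2.000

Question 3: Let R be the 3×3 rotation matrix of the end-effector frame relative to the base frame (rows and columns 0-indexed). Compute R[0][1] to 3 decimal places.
0.966

End-effector y-axis (col 1 of R) = (0.9659,0.2588,0.0000)
R[0][1] = 0.9659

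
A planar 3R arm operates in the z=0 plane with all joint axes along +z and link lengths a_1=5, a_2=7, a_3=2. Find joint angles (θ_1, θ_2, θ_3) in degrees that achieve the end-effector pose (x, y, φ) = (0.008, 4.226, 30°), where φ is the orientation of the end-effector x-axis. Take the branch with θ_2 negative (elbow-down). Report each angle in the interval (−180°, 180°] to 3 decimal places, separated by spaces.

wrist centre = target − a_3·(cos φ, sin φ) = (-1.7241, 3.2260)
cos θ_2 = (13.3794−5²−7²)/(2·5·7) = -0.8660; θ_2 = -149.9980° (elbow-down)
β = atan2(3.2260,-1.7241) = 118.1211°; ψ = atan2(-3.5002,-1.0621) = -106.8792°
θ_1 = β − ψ = 225.0003°
θ_3 = φ − θ_1 − θ_2 = -45.0023° (wrapped to (-180°,180°])

-135.000 -149.998 -45.002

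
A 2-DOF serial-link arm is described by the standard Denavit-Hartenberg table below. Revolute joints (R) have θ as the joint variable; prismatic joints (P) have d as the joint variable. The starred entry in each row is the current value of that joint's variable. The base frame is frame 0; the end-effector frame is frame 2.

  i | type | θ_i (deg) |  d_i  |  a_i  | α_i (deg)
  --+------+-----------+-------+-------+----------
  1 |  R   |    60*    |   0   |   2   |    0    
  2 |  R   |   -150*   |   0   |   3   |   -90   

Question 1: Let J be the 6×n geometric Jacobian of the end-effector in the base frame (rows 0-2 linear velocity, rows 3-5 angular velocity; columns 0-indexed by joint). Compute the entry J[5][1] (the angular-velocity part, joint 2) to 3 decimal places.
1.000

axis z_1 = (0.0000,0.0000,1.0000); lever o_n−o_1 = (-0.0000,-3.0000,0.0000)
cross product → J_v[:, 1] = (3.0000,-0.0000,0.0000)
J_ω[:, 1] = z_1
entry J[5][1] = 1.0000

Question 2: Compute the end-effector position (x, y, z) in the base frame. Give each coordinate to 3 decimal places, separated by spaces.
1.000 -1.268 0.000

after link 1: o_1 = (1.0000, 1.7321, 0.0000)
after link 2: o_2 = (1.0000, -1.2679, 0.0000)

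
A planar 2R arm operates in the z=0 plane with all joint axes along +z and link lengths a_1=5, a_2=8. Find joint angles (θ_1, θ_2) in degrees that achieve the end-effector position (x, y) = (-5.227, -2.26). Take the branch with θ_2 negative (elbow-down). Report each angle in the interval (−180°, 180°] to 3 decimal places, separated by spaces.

cos θ_2 = (32.4291−5²−8²)/(2·5·8) = -0.7071; θ_2 = -135.0024° (elbow-down)
β = atan2(-2.2600,-5.2270) = -156.6178°; ψ = atan2(-5.6566,-0.6571) = -96.6259°
θ_1 = β − ψ = -59.9919°

-59.992 -135.002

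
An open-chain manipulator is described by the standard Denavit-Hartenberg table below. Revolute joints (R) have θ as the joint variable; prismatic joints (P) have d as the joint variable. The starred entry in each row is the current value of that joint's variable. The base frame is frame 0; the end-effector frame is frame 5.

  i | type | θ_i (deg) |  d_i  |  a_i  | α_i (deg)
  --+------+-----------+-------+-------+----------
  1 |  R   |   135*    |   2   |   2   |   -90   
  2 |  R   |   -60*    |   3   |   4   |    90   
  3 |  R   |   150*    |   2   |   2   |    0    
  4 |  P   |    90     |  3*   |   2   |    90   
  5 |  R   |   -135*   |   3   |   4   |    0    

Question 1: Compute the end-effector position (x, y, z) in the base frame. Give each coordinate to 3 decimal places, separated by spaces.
after link 1: o_1 = (-1.4142, 1.4142, 2.0000)
after link 2: o_2 = (-4.9497, 0.7071, 5.4641)
after link 3: o_3 = (-3.8197, -1.8371, 4.9641)
after link 4: o_4 = (-0.4043, -2.8030, 5.5981)
after link 5: o_5 = (-4.5105, -4.2823, 3.1586)

-4.511 -4.282 3.159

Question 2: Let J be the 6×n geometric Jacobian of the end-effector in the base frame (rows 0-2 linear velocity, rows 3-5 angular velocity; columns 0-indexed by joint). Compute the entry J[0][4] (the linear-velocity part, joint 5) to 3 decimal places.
0.500

axis z_4 = (-0.0474,-0.6597,-0.7500); lever o_n−o_4 = (-4.1062,-1.4792,-2.4395)
cross product → J_v[:, 4] = (0.5000,2.9641,-2.6390)
J_ω[:, 4] = z_4
entry J[0][4] = 0.5000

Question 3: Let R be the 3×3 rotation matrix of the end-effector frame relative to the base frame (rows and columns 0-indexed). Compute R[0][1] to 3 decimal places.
0.125

End-effector y-axis (col 1 of R) = (0.1250,0.7410,-0.6597)
R[0][1] = 0.1250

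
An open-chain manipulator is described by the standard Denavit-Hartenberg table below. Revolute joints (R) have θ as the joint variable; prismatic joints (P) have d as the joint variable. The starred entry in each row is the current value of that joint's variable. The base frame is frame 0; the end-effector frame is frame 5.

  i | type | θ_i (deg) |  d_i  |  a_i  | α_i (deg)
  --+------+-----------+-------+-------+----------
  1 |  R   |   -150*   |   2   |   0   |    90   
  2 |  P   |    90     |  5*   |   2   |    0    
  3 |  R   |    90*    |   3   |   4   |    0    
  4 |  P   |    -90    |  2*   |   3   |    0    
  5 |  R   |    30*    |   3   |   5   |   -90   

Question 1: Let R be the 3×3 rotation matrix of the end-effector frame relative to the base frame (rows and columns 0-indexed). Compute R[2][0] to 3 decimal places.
End-effector x-axis (col 0 of R) = (0.4330,0.2500,0.8660)
R[2][0] = 0.8660

0.866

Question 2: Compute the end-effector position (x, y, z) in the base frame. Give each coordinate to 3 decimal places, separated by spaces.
after link 1: o_1 = (0.0000, 0.0000, 2.0000)
after link 2: o_2 = (-2.5000, 4.3301, 4.0000)
after link 3: o_3 = (-0.5359, 8.9282, 4.0000)
after link 4: o_4 = (-1.5359, 10.6603, 7.0000)
after link 5: o_5 = (-0.8708, 14.5083, 11.3301)

-0.871 14.508 11.330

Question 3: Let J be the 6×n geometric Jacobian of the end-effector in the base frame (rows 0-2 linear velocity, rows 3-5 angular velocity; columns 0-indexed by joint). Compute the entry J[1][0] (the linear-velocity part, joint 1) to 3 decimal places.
axis z_0 = ẑ; lever o_n−o_0 = (-0.8708,14.5083,11.3301)
cross product → J_v[:, 0] = (-14.5083,-0.8708,0.0000)
J_ω[:, 0] = z_0
entry J[1][0] = -0.8708

-0.871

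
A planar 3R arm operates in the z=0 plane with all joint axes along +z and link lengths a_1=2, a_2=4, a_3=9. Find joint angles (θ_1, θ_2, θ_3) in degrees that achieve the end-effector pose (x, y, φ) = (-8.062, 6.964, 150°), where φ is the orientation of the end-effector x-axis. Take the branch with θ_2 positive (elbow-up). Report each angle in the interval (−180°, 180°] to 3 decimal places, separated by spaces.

-30.010 150.004 30.006

wrist centre = target − a_3·(cos φ, sin φ) = (-0.2678, 2.4640)
cos θ_2 = (6.1430−2²−4²)/(2·2·4) = -0.8661; θ_2 = 150.0043° (elbow-up)
β = atan2(2.4640,-0.2678) = 96.2022°; ψ = atan2(1.9997,-1.4643) = 126.2123°
θ_1 = β − ψ = -30.0101°
θ_3 = φ − θ_1 − θ_2 = 30.0059° (wrapped to (-180°,180°])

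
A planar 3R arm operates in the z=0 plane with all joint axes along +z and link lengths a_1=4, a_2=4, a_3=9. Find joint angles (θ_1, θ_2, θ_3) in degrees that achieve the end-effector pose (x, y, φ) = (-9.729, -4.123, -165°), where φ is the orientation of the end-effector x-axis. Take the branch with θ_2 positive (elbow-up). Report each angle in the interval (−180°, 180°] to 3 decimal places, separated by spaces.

wrist centre = target − a_3·(cos φ, sin φ) = (-1.0357, -1.7936)
cos θ_2 = (4.2897−4²−4²)/(2·4·4) = -0.8659; θ_2 = 149.9910° (elbow-up)
β = atan2(-1.7936,-1.0357) = -120.0028°; ψ = atan2(2.0005,0.5362) = 74.9955°
θ_1 = β − ψ = -194.9983°
θ_3 = φ − θ_1 − θ_2 = -119.9927° (wrapped to (-180°,180°])

165.002 149.991 -119.993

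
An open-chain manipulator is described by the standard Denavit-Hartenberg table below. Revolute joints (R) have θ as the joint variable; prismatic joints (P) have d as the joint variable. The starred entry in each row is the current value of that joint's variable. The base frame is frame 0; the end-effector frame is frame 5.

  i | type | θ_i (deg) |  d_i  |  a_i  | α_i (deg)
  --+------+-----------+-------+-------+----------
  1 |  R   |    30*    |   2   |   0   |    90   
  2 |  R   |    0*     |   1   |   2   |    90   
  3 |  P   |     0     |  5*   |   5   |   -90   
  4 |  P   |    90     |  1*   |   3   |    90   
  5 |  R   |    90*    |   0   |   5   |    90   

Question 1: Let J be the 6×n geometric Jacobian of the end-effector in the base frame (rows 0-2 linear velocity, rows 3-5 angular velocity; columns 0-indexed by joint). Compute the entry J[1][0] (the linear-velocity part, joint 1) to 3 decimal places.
9.562

axis z_0 = ẑ; lever o_n−o_0 = (9.5622,-2.5622,0.0000)
cross product → J_v[:, 0] = (2.5622,9.5622,-0.0000)
J_ω[:, 0] = z_0
entry J[1][0] = 9.5622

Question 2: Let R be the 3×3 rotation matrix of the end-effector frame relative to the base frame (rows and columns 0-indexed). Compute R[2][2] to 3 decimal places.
End-effector z-axis (col 2 of R) = (0.0000,0.0000,1.0000)
R[2][2] = 1.0000

1.000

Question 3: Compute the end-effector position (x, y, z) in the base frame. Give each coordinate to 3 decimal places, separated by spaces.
after link 1: o_1 = (0.0000, 0.0000, 2.0000)
after link 2: o_2 = (2.2321, 0.1340, 2.0000)
after link 3: o_3 = (6.5622, 2.6340, -3.0000)
after link 4: o_4 = (7.0622, 1.7679, 0.0000)
after link 5: o_5 = (9.5622, -2.5622, 0.0000)

9.562 -2.562 0.000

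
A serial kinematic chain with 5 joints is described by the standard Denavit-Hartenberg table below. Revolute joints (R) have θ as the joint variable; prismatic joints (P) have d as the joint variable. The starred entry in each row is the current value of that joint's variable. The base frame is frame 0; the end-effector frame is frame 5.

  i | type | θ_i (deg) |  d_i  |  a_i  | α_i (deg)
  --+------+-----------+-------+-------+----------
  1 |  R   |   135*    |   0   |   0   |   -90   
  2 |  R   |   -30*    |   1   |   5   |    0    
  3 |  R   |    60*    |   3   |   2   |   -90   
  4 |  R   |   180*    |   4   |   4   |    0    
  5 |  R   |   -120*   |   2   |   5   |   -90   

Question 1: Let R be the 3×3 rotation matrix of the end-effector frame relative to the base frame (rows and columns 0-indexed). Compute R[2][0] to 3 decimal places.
-0.250

End-effector x-axis (col 0 of R) = (0.3062,0.9186,-0.2500)
R[2][0] = -0.2500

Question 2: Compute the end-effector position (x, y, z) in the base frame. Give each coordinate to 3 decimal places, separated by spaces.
after link 1: o_1 = (0.0000, 0.0000, 0.0000)
after link 2: o_2 = (-3.7690, 2.3548, 2.5000)
after link 3: o_3 = (-7.1150, 1.4582, 1.5000)
after link 4: o_4 = (-3.2513, -2.4055, 0.0359)
after link 5: o_5 = (-1.0133, 1.4802, -2.9462)

-1.013 1.480 -2.946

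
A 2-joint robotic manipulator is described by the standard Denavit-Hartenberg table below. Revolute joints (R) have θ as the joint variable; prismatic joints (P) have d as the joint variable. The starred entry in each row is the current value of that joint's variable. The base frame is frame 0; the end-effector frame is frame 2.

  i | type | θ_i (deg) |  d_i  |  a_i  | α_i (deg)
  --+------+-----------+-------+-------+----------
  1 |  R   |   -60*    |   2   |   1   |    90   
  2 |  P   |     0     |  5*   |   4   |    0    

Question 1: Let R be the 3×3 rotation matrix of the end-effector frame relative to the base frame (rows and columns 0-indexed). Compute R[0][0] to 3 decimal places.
End-effector x-axis (col 0 of R) = (0.5000,-0.8660,0.0000)
R[0][0] = 0.5000

0.500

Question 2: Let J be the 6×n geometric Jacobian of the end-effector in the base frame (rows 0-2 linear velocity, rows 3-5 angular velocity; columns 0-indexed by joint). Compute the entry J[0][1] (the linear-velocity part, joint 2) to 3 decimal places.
-0.866

prismatic axis z_1 = (-0.8660,-0.5000,0.0000)
J_v[:, 1] = z_1; J_ω[:, 1] = (0,0,0)
entry J[0][1] = -0.8660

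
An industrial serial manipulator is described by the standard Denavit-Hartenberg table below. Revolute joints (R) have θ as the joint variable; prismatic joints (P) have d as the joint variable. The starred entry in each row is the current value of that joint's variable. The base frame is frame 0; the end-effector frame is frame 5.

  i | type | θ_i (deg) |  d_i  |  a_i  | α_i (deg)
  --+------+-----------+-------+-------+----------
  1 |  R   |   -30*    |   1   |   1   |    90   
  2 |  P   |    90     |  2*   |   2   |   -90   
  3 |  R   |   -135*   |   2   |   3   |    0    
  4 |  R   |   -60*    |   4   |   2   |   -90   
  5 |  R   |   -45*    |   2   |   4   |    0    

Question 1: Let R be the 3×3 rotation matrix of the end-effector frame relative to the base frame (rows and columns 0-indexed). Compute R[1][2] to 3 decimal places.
End-effector z-axis (col 2 of R) = (-0.4830,-0.8365,-0.2588)
R[1][2] = -0.8365

-0.837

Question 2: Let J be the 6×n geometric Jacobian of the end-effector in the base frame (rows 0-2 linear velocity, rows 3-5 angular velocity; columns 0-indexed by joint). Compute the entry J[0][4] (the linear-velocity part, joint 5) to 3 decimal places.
2.816

axis z_4 = (-0.4830,-0.8365,-0.2588); lever o_n−o_4 = (-3.0494,0.3752,-3.2497)
cross product → J_v[:, 4] = (2.8155,-0.7802,-2.7321)
J_ω[:, 4] = z_4
entry J[0][4] = 2.8155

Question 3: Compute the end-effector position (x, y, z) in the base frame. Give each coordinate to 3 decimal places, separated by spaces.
-9.181 -0.246 -4.303

after link 1: o_1 = (0.8660, -0.5000, 1.0000)
after link 2: o_2 = (-0.1340, -2.2321, 3.0000)
after link 3: o_3 = (-2.9267, -3.0692, 0.8787)
after link 4: o_4 = (-6.1320, -0.6209, -1.0532)
after link 5: o_5 = (-9.1814, -0.2457, -4.3029)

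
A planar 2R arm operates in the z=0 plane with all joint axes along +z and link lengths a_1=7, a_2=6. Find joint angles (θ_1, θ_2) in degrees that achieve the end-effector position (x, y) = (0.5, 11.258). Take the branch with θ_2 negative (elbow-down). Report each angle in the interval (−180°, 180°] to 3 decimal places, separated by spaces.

114.917 -60.006

cos θ_2 = (126.9926−7²−6²)/(2·7·6) = 0.4999; θ_2 = -60.0059° (elbow-down)
β = atan2(11.2580,0.5000) = 87.4570°; ψ = atan2(-5.1965,9.9995) = -27.4597°
θ_1 = β − ψ = 114.9167°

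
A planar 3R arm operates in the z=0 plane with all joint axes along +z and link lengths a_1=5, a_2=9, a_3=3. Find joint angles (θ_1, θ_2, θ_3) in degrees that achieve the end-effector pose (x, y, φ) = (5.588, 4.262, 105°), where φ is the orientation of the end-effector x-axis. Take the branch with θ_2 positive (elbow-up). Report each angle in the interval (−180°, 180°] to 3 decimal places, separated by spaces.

-89.991 134.994 59.998

wrist centre = target − a_3·(cos φ, sin φ) = (6.3645, 1.3642)
cos θ_2 = (42.3674−5²−9²)/(2·5·9) = -0.7070; θ_2 = 134.9937° (elbow-up)
β = atan2(1.3642,6.3645) = 12.0983°; ψ = atan2(6.3647,-1.3633) = 102.0896°
θ_1 = β − ψ = -89.9913°
θ_3 = φ − θ_1 − θ_2 = 59.9976° (wrapped to (-180°,180°])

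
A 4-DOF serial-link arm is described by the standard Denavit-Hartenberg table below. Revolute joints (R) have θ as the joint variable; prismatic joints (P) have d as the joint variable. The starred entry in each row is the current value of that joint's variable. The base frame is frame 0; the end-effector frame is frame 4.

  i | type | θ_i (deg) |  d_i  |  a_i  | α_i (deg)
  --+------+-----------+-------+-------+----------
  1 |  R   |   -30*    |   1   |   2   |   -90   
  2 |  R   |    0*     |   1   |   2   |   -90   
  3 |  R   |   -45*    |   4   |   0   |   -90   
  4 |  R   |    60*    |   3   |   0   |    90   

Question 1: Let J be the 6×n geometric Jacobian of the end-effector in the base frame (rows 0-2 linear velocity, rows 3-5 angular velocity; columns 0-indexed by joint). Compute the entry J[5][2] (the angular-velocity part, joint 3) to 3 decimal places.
axis z_2 = (0.0000,0.0000,-1.0000); lever o_n−o_2 = (0.7765,-2.8978,-4.0000)
cross product → J_v[:, 2] = (-2.8978,-0.7765,-0.0000)
J_ω[:, 2] = z_2
entry J[5][2] = -1.0000

-1.000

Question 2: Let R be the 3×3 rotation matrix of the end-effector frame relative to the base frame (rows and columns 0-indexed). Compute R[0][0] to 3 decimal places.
End-effector x-axis (col 0 of R) = (0.4830,0.1294,0.8660)
R[0][0] = 0.4830

0.483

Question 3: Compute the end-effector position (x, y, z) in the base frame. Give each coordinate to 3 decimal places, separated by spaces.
after link 1: o_1 = (1.7321, -1.0000, 1.0000)
after link 2: o_2 = (3.9641, -1.1340, 1.0000)
after link 3: o_3 = (3.9641, -1.1340, -3.0000)
after link 4: o_4 = (4.7406, -4.0318, -3.0000)

4.741 -4.032 -3.000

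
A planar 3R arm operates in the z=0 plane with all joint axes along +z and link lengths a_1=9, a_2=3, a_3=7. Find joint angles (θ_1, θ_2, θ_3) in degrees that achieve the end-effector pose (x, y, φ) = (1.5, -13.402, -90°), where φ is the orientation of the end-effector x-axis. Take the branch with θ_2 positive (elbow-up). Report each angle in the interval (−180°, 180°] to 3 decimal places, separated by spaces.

-90.001 149.998 -149.997

wrist centre = target − a_3·(cos φ, sin φ) = (1.5000, -6.4020)
cos θ_2 = (43.2356−9²−3²)/(2·9·3) = -0.8660; θ_2 = 149.9979° (elbow-up)
β = atan2(-6.4020,1.5000) = -76.8134°; ψ = atan2(1.5001,6.4020) = 13.1875°
θ_1 = β − ψ = -90.0008°
θ_3 = φ − θ_1 − θ_2 = -149.9971° (wrapped to (-180°,180°])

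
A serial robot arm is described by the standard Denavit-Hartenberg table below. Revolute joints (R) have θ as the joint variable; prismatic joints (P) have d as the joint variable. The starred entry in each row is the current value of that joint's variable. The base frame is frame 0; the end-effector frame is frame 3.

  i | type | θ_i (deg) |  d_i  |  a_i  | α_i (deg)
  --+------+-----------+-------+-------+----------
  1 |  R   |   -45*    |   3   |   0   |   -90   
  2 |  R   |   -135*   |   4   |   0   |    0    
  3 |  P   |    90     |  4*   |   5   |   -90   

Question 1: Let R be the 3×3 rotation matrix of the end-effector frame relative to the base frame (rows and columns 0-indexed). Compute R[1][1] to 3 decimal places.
End-effector y-axis (col 1 of R) = (-0.7071,-0.7071,-0.0000)
R[1][1] = -0.7071

-0.707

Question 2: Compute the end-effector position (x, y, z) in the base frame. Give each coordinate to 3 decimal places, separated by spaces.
after link 1: o_1 = (0.0000, 0.0000, 3.0000)
after link 2: o_2 = (2.8284, 2.8284, 3.0000)
after link 3: o_3 = (8.1569, 3.1569, 6.5355)

8.157 3.157 6.536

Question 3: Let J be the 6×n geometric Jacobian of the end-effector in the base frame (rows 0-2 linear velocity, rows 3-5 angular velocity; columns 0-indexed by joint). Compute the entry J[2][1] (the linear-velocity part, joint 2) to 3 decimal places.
-3.536

axis z_1 = (0.7071,0.7071,0.0000); lever o_n−o_1 = (8.1569,3.1569,3.5355)
cross product → J_v[:, 1] = (2.5000,-2.5000,-3.5355)
J_ω[:, 1] = z_1
entry J[2][1] = -3.5355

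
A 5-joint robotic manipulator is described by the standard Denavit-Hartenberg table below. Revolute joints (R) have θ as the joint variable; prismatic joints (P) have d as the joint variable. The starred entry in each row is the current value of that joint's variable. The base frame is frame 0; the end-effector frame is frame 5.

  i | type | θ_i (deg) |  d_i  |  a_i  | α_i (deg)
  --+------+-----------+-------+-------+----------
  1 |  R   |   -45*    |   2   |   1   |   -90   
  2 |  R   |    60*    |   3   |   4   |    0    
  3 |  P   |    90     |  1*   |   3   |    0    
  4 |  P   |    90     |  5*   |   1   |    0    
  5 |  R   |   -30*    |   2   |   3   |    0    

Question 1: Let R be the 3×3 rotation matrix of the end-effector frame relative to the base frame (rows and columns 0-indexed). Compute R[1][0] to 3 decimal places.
End-effector x-axis (col 0 of R) = (-0.6124,0.6124,0.5000)
R[1][0] = 0.6124

0.612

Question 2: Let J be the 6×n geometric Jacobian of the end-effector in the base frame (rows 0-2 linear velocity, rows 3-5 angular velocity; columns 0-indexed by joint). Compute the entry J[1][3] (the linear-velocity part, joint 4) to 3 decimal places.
0.707

prismatic axis z_3 = (0.7071,0.7071,0.0000)
J_v[:, 3] = z_3; J_ω[:, 3] = (0,0,0)
entry J[1][3] = 0.7071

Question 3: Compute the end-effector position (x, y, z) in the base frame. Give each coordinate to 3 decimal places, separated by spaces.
5.872 9.685 -0.598

after link 1: o_1 = (0.7071, -0.7071, 2.0000)
after link 2: o_2 = (4.2426, 0.0000, -1.4641)
after link 3: o_3 = (3.1126, 2.5442, -2.9641)
after link 4: o_4 = (6.2946, 6.4333, -2.0981)
after link 5: o_5 = (5.8717, 9.6846, -0.5981)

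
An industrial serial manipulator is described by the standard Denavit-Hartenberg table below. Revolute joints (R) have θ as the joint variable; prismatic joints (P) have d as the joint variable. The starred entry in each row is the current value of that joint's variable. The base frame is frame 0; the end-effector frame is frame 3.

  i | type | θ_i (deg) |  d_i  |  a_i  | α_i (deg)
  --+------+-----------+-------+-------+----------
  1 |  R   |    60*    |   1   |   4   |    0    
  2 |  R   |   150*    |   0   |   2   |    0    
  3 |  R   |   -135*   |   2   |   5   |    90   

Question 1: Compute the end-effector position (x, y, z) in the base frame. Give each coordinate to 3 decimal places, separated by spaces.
1.562 7.294 3.000

after link 1: o_1 = (2.0000, 3.4641, 1.0000)
after link 2: o_2 = (0.2679, 2.4641, 1.0000)
after link 3: o_3 = (1.5620, 7.2937, 3.0000)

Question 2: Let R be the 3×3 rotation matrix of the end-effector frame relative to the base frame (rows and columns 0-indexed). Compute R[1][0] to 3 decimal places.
0.966

End-effector x-axis (col 0 of R) = (0.2588,0.9659,0.0000)
R[1][0] = 0.9659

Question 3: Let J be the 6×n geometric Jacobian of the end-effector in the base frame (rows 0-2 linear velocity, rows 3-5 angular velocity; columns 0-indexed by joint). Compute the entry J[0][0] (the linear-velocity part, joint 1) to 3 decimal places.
-7.294

axis z_0 = ẑ; lever o_n−o_0 = (1.5620,7.2937,3.0000)
cross product → J_v[:, 0] = (-7.2937,1.5620,0.0000)
J_ω[:, 0] = z_0
entry J[0][0] = -7.2937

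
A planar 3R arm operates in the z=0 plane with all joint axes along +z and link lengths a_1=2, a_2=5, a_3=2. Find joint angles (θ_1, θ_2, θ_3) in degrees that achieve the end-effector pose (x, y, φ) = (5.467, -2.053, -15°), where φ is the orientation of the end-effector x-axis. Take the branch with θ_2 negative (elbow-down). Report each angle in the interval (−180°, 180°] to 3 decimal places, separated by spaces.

wrist centre = target − a_3·(cos φ, sin φ) = (3.5351, -1.5354)
cos θ_2 = (14.8546−2²−5²)/(2·2·5) = -0.7073; θ_2 = -135.0132° (elbow-down)
β = atan2(-1.5354,3.5351) = -23.4759°; ψ = atan2(-3.5347,-1.5363) = -113.4919°
θ_1 = β − ψ = 90.0160°
θ_3 = φ − θ_1 − θ_2 = 29.9972° (wrapped to (-180°,180°])

90.016 -135.013 29.997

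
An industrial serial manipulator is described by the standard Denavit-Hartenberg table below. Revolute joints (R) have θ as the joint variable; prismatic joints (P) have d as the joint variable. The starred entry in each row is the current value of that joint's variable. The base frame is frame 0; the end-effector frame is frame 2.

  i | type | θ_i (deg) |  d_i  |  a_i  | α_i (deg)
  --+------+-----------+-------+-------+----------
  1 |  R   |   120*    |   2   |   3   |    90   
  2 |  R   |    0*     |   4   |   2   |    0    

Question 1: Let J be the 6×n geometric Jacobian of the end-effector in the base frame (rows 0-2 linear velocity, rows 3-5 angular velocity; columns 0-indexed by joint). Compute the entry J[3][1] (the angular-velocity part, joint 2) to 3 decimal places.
axis z_1 = (0.8660,0.5000,0.0000); lever o_n−o_1 = (2.4641,3.7321,0.0000)
cross product → J_v[:, 1] = (-0.0000,-0.0000,2.0000)
J_ω[:, 1] = z_1
entry J[3][1] = 0.8660

0.866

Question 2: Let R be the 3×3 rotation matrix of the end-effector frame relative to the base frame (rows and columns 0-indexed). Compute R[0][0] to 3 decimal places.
End-effector x-axis (col 0 of R) = (-0.5000,0.8660,0.0000)
R[0][0] = -0.5000

-0.500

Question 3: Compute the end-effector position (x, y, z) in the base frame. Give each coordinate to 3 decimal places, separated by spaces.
0.964 6.330 2.000

after link 1: o_1 = (-1.5000, 2.5981, 2.0000)
after link 2: o_2 = (0.9641, 6.3301, 2.0000)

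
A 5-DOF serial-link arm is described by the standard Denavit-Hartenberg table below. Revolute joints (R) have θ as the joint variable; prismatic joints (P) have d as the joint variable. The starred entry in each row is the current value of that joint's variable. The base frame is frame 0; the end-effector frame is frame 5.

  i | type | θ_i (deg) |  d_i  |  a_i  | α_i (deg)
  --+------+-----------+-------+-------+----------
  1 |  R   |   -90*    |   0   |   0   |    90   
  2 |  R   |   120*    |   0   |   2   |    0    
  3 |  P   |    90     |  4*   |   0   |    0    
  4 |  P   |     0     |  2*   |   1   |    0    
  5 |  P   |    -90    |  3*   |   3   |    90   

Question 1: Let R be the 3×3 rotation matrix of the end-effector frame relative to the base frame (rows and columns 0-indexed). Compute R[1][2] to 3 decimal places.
End-effector z-axis (col 2 of R) = (0.0000,-0.8660,0.5000)
R[1][2] = -0.8660

-0.866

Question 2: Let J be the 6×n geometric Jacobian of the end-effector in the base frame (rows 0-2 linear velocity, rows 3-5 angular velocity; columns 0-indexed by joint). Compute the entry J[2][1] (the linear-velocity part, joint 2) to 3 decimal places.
-3.366

axis z_1 = (-1.0000,-0.0000,0.0000); lever o_n−o_1 = (-9.0000,3.3660,3.8301)
cross product → J_v[:, 1] = (-0.0000,3.8301,-3.3660)
J_ω[:, 1] = z_1
entry J[2][1] = -3.3660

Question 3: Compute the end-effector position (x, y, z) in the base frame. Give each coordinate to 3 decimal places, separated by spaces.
after link 1: o_1 = (0.0000, 0.0000, 0.0000)
after link 2: o_2 = (0.0000, 1.0000, 1.7321)
after link 3: o_3 = (-4.0000, 1.0000, 1.7321)
after link 4: o_4 = (-6.0000, 1.8660, 1.2321)
after link 5: o_5 = (-9.0000, 3.3660, 3.8301)

-9.000 3.366 3.830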